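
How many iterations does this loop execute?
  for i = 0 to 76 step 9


The loop variable i takes values starting at 0 and increments by 9 each iteration.
Sequence: i = 0, 9, 18, 27, 36, 45, 54, 63, 72
The upper bound 76 is inclusive, so the count is floor((last - first) / step) + 1:
floor((76 - 0) / 9) + 1 = floor(76/9) + 1 = 8 + 1 = 9


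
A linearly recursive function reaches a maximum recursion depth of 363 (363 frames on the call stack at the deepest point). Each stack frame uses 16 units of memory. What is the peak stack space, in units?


Maximum recursion depth = 363 frames
Memory per frame = 16 units
Total stack space = depth * frame_size
= 363 * 16 = 5808


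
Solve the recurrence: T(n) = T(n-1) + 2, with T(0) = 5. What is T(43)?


Unrolling the recurrence:
T(43) = T(42) + 2
       = T(41) + 2 + 2
       = T(40) + 2*3
       ...
       = T(0) + 2*43
       = 5 + 86 = 91


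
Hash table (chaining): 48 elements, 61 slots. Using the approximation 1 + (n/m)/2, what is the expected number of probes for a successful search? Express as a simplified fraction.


Computing expected probes:
alpha = 48/61
= 1 + alpha/2
= 1 + 48/(2*61)
= (2*61 + 48) / (2*61)
= 170/122 = 85/61


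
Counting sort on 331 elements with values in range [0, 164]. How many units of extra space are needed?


Output array size: 331 (to store sorted result)
Count array size: 165 (one slot per possible value, range 0 to 164)
Total extra space = 331 + 165 = 496


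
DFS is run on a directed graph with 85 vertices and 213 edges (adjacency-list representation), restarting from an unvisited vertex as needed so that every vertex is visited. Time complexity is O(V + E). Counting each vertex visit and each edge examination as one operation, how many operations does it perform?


A full DFS traversal processes each vertex exactly once (push/pop on stack).
Each directed edge is examined once.
V = 85, E = 213
V + E = 298


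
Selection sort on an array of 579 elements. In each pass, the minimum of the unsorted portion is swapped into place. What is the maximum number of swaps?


Selection sort performs one swap per pass:
  Pass 1: find min in positions 0 to 578, swap with position 0
  Pass 2: find min in positions 1 to 578, swap with position 1
  Pass 3: find min in positions 2 to 578, swap with position 2
  Pass 4: find min in positions 3 to 578, swap with position 3
  Pass 5: find min in positions 4 to 578, swap with position 4
  ... (573 more passes)
Total passes (and swaps) = n - 1 = 579 - 1 = 578


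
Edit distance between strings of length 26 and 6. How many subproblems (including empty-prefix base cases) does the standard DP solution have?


The table includes base cases (empty prefixes).
Rows: (m+1) = 27
Columns: (n+1) = 7
Total = 27 * 7 = 189


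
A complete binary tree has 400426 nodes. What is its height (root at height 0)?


In a complete binary tree, level k holds nodes 2^k .. 2^(k+1)-1 (1-indexed).
Height = floor(log2(n)) = floor(log2(400426)) = 18
Check: 2^18 = 262144 <= 400426 < 524288 = 2^19


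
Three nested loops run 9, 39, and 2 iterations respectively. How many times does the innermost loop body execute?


Loop 1 (outermost): 9 iterations
Loop 2 (middle): 39 iterations per outer
Loop 3 (innermost): 2 iterations per middle
Total = 9 * 39 * 2 = 702


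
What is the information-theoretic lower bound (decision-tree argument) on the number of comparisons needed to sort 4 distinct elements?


A binary decision tree of height h has at most 2^h leaves and needs at least n! of them, so h >= ceil(log2(n!)).
Compute 4! as a running product:
  x2 = 2, x3 = 6, x4 = 24
4! = 24
Bracket between powers of 2:
  2^4 = 16 < 24 <= 32 = 2^5
So ceil(log2(4!)) = 5


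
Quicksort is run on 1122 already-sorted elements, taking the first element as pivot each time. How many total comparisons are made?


Sum of comparisons per partition:
1121 + 1120 + ... + 1 + 0
= 1122 * (1122 - 1) / 2
= 1122 * 1121 / 2
= 628881


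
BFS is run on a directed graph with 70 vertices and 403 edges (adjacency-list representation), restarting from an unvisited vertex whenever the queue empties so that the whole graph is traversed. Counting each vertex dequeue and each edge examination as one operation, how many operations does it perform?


A full BFS traversal dequeues each vertex exactly once and examines each directed edge exactly once.
V = 70 (vertex processing cost)
E = 403 (edge examination cost)
Total operations proportional to V + E = 70 + 403 = 473


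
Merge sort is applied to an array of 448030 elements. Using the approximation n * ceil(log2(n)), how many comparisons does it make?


Merge sort divides the array into halves recursively.
Number of levels = ceil(log2(448030)) = 19
At each level, approximately n = 448030 comparisons are needed for merging.
Total comparisons ~ n * ceil(log2(n)) = 448030 * 19 = 8512570


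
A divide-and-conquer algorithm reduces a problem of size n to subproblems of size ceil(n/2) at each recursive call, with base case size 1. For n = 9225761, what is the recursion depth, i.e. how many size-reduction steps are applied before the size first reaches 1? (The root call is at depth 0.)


Each step divides the size by 2 (rounding up); after k steps the size is ceil(n/2^k), which equals 1 exactly when 2^k >= n.
So the depth is the smallest k with 2^k >= 9225761, i.e. ceil(log_2(9225761)).
2^23 = 8388608 < 9225761 <= 16777216 = 2^24
Recursion depth = 24


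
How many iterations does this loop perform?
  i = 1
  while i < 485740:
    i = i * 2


The loop variable doubles each iteration:
i = 1 -> 2 -> 4 -> 8 -> 16 -> 32 -> 64 -> 128 -> 256 -> 512 -> 1024 -> 2048 -> 4096 -> 8192 -> 16384 -> 32768 -> 65536 -> 131072 -> 262144 -> 524288 (stop, 524288 >= 485740)
Number of doublings = ceil(log2(485740)) = 19


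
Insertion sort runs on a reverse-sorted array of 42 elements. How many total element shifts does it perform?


Sum of shifts = 1 + 2 + 3 + ... + 41
= 42 * 41 / 2
= 1722 / 2
= 861


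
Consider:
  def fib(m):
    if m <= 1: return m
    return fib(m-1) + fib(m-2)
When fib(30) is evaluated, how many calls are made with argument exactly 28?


Let N(m) = number of times fib(m) is called while evaluating fib(30).
N(30) = 1 (the initial call).
N(29) = 1 (only fib(30) calls it).
For 1 <= m <= 28: fib(m) is called by fib(m+1) and fib(m+2), so
  N(m) = N(m+1) + N(m+2).
fib(0) is called only by fib(2), so N(0) = N(2).
Walk down from m=30:
  N(30)=1, N(29)=1, N(28)=2
N(28) = 2


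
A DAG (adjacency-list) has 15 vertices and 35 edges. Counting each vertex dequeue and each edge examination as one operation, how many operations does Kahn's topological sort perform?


V = 15 (vertex processing)
E = 35 (edge processing)
V + E = 15 + 35 = 50


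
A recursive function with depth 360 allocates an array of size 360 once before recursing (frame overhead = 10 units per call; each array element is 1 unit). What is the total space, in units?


Array allocation: 360 units (allocated once)
Stack frames: 360 deep * 10 per frame = 3600 units
Total = 360 + 3600 = 3960


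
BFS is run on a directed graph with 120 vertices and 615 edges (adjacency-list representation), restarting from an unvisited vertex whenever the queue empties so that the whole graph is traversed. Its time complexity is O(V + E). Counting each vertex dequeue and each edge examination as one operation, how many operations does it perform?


A full BFS traversal dequeues each vertex exactly once and examines each directed edge exactly once.
V = 120 (vertex processing cost)
E = 615 (edge examination cost)
Total operations proportional to V + E = 120 + 615 = 735


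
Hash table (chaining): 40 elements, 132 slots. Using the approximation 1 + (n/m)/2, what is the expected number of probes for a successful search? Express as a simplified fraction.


Computing expected probes:
alpha = 40/132
= 1 + alpha/2
= 1 + 40/(2*132)
= (2*132 + 40) / (2*132)
= 304/264 = 38/33


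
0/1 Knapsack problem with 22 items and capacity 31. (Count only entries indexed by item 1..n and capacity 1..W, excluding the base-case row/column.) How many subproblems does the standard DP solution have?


The DP table is indexed by (item, capacity).
Rows: 22 items
Columns: 31 capacity values (1 to W)
Total subproblems = 22 * 31 = 682


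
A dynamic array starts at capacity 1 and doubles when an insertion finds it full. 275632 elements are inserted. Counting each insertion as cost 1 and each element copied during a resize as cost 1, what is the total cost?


n = 275632
Insertion costs: 275632
Resizes copy 1, 2, 4, ... up to the largest power of 2 that is <= n-1 = 275631, i.e. 262144.
Copy costs = 1 + 2 + 4 + 8 + 16 + 32 + 64 + 128 + 256 + 512 + 1024 + 2048 + 4096 + 8192 + 16384 + 32768 + 65536 + 131072 + 262144 = 524287
Total = 275632 + 524287 = 799919


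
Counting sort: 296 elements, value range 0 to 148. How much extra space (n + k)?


n = 296 (output array)
k = 149 (count array for 149 distinct values)
Extra space = 296 + 149 = 445


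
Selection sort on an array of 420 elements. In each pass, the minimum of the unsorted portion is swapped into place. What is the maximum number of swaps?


Selection sort performs one swap per pass:
  Pass 1: find min in positions 0 to 419, swap with position 0
  Pass 2: find min in positions 1 to 419, swap with position 1
  Pass 3: find min in positions 2 to 419, swap with position 2
  Pass 4: find min in positions 3 to 419, swap with position 3
  Pass 5: find min in positions 4 to 419, swap with position 4
  ... (414 more passes)
Total passes (and swaps) = n - 1 = 420 - 1 = 419


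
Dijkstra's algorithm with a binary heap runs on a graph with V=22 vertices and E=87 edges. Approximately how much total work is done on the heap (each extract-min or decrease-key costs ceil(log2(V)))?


Dijkstra with a binary heap: each vertex is extracted once, each edge may relax once.
Each heap operation costs O(log V).
V + E = 22 + 87 = 109
ceil(log2(22)) = 5 (since 2^4 = 16 < 22 <= 32 = 2^5)
Total heap work = (V+E) * ceil(log2(V)) = 109 * 5 = 545


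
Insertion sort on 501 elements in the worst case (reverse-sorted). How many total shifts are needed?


In the worst case (reverse-sorted), each element shifts past all previous:
  Element 1: 1 shifts
  Element 2: 2 shifts
  Element 3: 3 shifts
  Element 4: 4 shifts
  Element 5: 5 shifts
  ...
  Element 500: 500 shifts
Total = 1 + 2 + ... + 500
= 501*(501-1)/2 = 125250


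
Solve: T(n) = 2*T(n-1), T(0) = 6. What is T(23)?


Unrolling:
T(23) = 2*T(22) = 2^2*T(21) = ... = 2^23*T(0)
= 2^23 * 6
= 8388608 * 6 = 50331648


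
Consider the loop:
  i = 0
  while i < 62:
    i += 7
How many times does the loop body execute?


Starting at i = 0, each iteration adds 7.
Iterations until i >= 62:
  Iteration 1: i = 0 -> i = 7
  Iteration 2: i = 7 -> i = 14
  Iteration 3: i = 14 -> i = 21
  Iteration 4: i = 21 -> i = 28
  Iteration 5: i = 28 -> i = 35
  Iteration 6: i = 35 -> i = 42
  Iteration 7: i = 42 -> i = 49
  Iteration 8: i = 49 -> i = 56
  ... continuing ...
Total iterations = ceil(62/7) = 9


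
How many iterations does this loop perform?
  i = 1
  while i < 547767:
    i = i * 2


The loop variable doubles each iteration:
i = 1 -> 2 -> 4 -> 8 -> 16 -> 32 -> 64 -> 128 -> 256 -> 512 -> 1024 -> 2048 -> 4096 -> 8192 -> 16384 -> 32768 -> 65536 -> 131072 -> 262144 -> 524288 -> 1048576 (stop, 1048576 >= 547767)
Number of doublings = ceil(log2(547767)) = 20


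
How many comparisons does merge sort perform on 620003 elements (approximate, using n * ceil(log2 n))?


Recursion depth: ceil(log2(620003)) = 20
Each recursion level merges n = 620003 elements
Total = 620003 * 20 = 12400060


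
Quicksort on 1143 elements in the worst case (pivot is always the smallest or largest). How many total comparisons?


In the worst case, each partition step picks the worst pivot:
  Partition 1: 1142 comparisons (n-1 elements to compare)
  Partition 2: 1141 comparisons
  Partition 3: 1140 comparisons
  Partition 4: 1139 comparisons
  Partition 5: 1138 comparisons
  ...
  Last partition: 0 comparisons
Total = (n-1) + (n-2) + ... + 1 + 0 = n*(n-1)/2
= 1143*1142/2 = 652653


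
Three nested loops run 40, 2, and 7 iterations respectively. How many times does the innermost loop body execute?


Loop 1 (outermost): 40 iterations
Loop 2 (middle): 2 iterations per outer
Loop 3 (innermost): 7 iterations per middle
Total = 40 * 2 * 7 = 560


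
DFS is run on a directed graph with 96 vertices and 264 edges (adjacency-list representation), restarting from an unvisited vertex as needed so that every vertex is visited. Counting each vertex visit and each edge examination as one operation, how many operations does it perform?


A full DFS traversal processes each vertex exactly once (push/pop on stack).
Each directed edge is examined once.
V = 96, E = 264
V + E = 360


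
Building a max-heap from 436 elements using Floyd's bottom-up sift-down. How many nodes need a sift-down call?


In a heap of 436 elements (0-indexed array):
  Last element index: 435
  Parent of last element: floor((435 - 1) / 2) = 217
  Internal nodes: indices 0 to 217
  Count = floor(436/2) = 218


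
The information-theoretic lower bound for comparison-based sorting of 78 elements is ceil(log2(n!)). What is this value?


A binary decision tree of height h has at most 2^h leaves and needs at least n! of them, so h >= ceil(log2(n!)).
78! is far too large to multiply out, so use Stirling's series:
  ln(n!) ~ n ln n - n + (1/2) ln(2 pi n) + 1/(12n)  (error below 1/(360 n^3), negligible here)
  ln(78) = 4.3567088
  n ln n = 78 * 4.3567088 = 339.8233
  (1/2) ln(2 pi * 78) = (1/2) ln(490.0885) = 3.0973
  1/(12*78) = 0.0011
  ln(78!) ~ 339.8233 - 78 + 3.0973 + 0.0011 = 264.9217
Convert to base 2: log2(78!) = 264.9217 / ln 2 = 264.9217 / 0.69314718 = 382.2012
ceil(382.2012) = 383


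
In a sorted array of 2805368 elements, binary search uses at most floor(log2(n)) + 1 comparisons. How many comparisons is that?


Halving sequence: 2805368 -> 1402684 -> 701342 -> 350671 -> 175335 -> 87667 -> 43833 -> 21916 -> 10958 -> 5479 -> 2739 -> 1369 -> 684 -> 342 -> 171 -> 85 -> 42 -> 21 -> 10 -> 5 -> 2 -> 1
Number of halvings = 21
Max comparisons = 21 + 1 = 22


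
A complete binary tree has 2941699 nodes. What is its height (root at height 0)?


In a complete binary tree, level k holds nodes 2^k .. 2^(k+1)-1 (1-indexed).
Height = floor(log2(n)) = floor(log2(2941699)) = 21
Check: 2^21 = 2097152 <= 2941699 < 4194304 = 2^22


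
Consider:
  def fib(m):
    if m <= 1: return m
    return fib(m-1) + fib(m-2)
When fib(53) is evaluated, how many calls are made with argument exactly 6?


Let N(m) = number of times fib(m) is called while evaluating fib(53).
N(53) = 1 (the initial call).
N(52) = 1 (only fib(53) calls it).
For 1 <= m <= 51: fib(m) is called by fib(m+1) and fib(m+2), so
  N(m) = N(m+1) + N(m+2).
fib(0) is called only by fib(2), so N(0) = N(2).
Walk down from m=53:
  N(53)=1, N(52)=1, N(51)=2, N(50)=3, N(49)=5, N(48)=8, N(47)=13, N(46)=21, N(45)=34, N(44)=55, N(43)=89, N(42)=144, N(41)=233, N(40)=377, N(39)=610, N(38)=987, N(37)=1597, N(36)=2584, N(35)=4181, N(34)=6765, N(33)=10946, N(32)=17711, N(31)=28657, N(30)=46368, N(29)=75025, N(28)=121393, N(27)=196418, N(26)=317811, N(25)=514229, N(24)=832040, N(23)=1346269, N(22)=2178309, N(21)=3524578, N(20)=5702887, N(19)=9227465, N(18)=14930352, N(17)=24157817, N(16)=39088169, N(15)=63245986, N(14)=102334155, N(13)=165580141, N(12)=267914296, N(11)=433494437, N(10)=701408733, N(9)=1134903170, N(8)=1836311903, N(7)=2971215073, N(6)=4807526976
N(6) = 4807526976


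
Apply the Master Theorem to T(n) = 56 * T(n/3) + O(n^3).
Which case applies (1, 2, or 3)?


The Master Theorem: T(n) = a*T(n/b) + O(n^c)
  a = 56, b = 3, c = 3
log_b(a) = log_3(56) ~ 3.664
Compare b^c with a: 3^3 = 27 < 56, so c < log_b(a).
Since c < log_b(a), Case 1 applies.
T(n) = O(n^(log_3 56)) ~ O(n^3.664)
Master Theorem case = 1


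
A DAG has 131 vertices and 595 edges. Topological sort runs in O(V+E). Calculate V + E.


V = 131 (vertex processing)
E = 595 (edge processing)
V + E = 131 + 595 = 726


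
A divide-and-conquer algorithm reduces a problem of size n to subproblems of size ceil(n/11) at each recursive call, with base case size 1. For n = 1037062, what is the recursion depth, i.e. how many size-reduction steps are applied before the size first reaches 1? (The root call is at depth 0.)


Each step divides the size by 11 (rounding up); after k steps the size is ceil(n/11^k), which equals 1 exactly when 11^k >= n.
So the depth is the smallest k with 11^k >= 1037062, i.e. ceil(log_11(1037062)).
11^5 = 161051 < 1037062 <= 1771561 = 11^6
Recursion depth = 6


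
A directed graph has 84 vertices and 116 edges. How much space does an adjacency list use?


Adjacency list: one list head per vertex + one entry per edge
Vertex heads: 84
Edge entries: 116
Total = 84 + 116 = 200


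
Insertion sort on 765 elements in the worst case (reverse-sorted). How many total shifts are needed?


In the worst case (reverse-sorted), each element shifts past all previous:
  Element 1: 1 shifts
  Element 2: 2 shifts
  Element 3: 3 shifts
  Element 4: 4 shifts
  Element 5: 5 shifts
  ...
  Element 764: 764 shifts
Total = 1 + 2 + ... + 764
= 765*(765-1)/2 = 292230


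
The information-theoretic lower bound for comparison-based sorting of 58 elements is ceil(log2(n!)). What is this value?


A binary decision tree of height h has at most 2^h leaves and needs at least n! of them, so h >= ceil(log2(n!)).
58! is far too large to multiply out, so use Stirling's series:
  ln(n!) ~ n ln n - n + (1/2) ln(2 pi n) + 1/(12n)  (error below 1/(360 n^3), negligible here)
  ln(58) = 4.0604430
  n ln n = 58 * 4.0604430 = 235.5057
  (1/2) ln(2 pi * 58) = (1/2) ln(364.4247) = 2.9492
  1/(12*58) = 0.0014
  ln(58!) ~ 235.5057 - 58 + 2.9492 + 0.0014 = 180.4563
Convert to base 2: log2(58!) = 180.4563 / ln 2 = 180.4563 / 0.69314718 = 260.3434
ceil(260.3434) = 261


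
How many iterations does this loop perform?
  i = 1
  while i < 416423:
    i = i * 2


The loop variable doubles each iteration:
i = 1 -> 2 -> 4 -> 8 -> 16 -> 32 -> 64 -> 128 -> 256 -> 512 -> 1024 -> 2048 -> 4096 -> 8192 -> 16384 -> 32768 -> 65536 -> 131072 -> 262144 -> 524288 (stop, 524288 >= 416423)
Number of doublings = ceil(log2(416423)) = 19


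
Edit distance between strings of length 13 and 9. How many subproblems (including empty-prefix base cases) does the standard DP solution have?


The table includes base cases (empty prefixes).
Rows: (m+1) = 14
Columns: (n+1) = 10
Total = 14 * 10 = 140


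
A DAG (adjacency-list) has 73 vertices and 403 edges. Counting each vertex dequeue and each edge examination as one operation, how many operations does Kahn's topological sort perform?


V = 73 (vertex processing)
E = 403 (edge processing)
V + E = 73 + 403 = 476


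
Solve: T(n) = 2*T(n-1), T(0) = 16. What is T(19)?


Unrolling:
T(19) = 2*T(18) = 2^2*T(17) = ... = 2^19*T(0)
= 2^19 * 16
= 524288 * 16 = 8388608


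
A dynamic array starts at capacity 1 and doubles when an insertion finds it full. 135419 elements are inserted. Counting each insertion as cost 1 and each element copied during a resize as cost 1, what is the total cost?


n = 135419
Insertion costs: 135419
Resizes copy 1, 2, 4, ... up to the largest power of 2 that is <= n-1 = 135418, i.e. 131072.
Copy costs = 1 + 2 + 4 + 8 + 16 + 32 + 64 + 128 + 256 + 512 + 1024 + 2048 + 4096 + 8192 + 16384 + 32768 + 65536 + 131072 = 262143
Total = 135419 + 262143 = 397562


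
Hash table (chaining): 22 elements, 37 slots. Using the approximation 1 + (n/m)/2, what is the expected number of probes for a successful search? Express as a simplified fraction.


Computing expected probes:
alpha = 22/37
= 1 + alpha/2
= 1 + 22/(2*37)
= (2*37 + 22) / (2*37)
= 96/74 = 48/37


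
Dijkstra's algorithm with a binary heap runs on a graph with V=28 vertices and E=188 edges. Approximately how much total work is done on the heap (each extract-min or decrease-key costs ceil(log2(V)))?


Dijkstra with a binary heap: each vertex is extracted once, each edge may relax once.
Each heap operation costs O(log V).
V + E = 28 + 188 = 216
ceil(log2(28)) = 5 (since 2^4 = 16 < 28 <= 32 = 2^5)
Total heap work = (V+E) * ceil(log2(V)) = 216 * 5 = 1080


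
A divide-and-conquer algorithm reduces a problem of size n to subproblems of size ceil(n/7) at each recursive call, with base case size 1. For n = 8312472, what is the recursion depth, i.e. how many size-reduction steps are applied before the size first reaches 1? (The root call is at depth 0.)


Each step divides the size by 7 (rounding up); after k steps the size is ceil(n/7^k), which equals 1 exactly when 7^k >= n.
So the depth is the smallest k with 7^k >= 8312472, i.e. ceil(log_7(8312472)).
7^8 = 5764801 < 8312472 <= 40353607 = 7^9
Recursion depth = 9


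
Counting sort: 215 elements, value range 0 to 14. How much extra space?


n = 215 (output array)
k = 15 (count array for 15 distinct values)
Extra space = 215 + 15 = 230


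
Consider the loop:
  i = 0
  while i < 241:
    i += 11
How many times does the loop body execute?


Starting at i = 0, each iteration adds 11.
Iterations until i >= 241:
  Iteration 1: i = 0 -> i = 11
  Iteration 2: i = 11 -> i = 22
  Iteration 3: i = 22 -> i = 33
  Iteration 4: i = 33 -> i = 44
  Iteration 5: i = 44 -> i = 55
  Iteration 6: i = 55 -> i = 66
  Iteration 7: i = 66 -> i = 77
  Iteration 8: i = 77 -> i = 88
  ... continuing ...
Total iterations = ceil(241/11) = 22


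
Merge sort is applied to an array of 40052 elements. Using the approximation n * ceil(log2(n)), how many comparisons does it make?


Merge sort divides the array into halves recursively.
Number of levels = ceil(log2(40052)) = 16
At each level, approximately n = 40052 comparisons are needed for merging.
Total comparisons ~ n * ceil(log2(n)) = 40052 * 16 = 640832


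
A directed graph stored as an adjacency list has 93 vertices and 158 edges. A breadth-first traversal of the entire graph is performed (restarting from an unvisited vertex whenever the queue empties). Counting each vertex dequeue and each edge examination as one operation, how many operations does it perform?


A full BFS traversal dequeues each vertex once and examines each edge once.
Vertex visits: 93
Edge visits: 158
V + E = 93 + 158 = 251


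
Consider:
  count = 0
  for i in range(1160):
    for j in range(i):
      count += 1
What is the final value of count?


For each i, the inner loop runs i times:
  i=0: inner runs 0 times
  i=1: inner runs 1 time
  i=2: inner runs 2 times
  i=3: inner runs 3 times
  i=4: inner runs 4 times
  i=5: inner runs 5 times
  i=6: inner runs 6 times
  i=7: inner runs 7 times
  ...
Total = 0 + 1 + 2 + ... + 1159 = 1160*(1160-1)/2 = 672220


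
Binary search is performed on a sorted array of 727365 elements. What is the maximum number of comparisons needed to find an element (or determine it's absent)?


Binary search halves the search space each comparison:
  Step 1: search space = 727365 -> 363682
  Step 2: search space = 363682 -> 181841
  Step 3: search space = 181841 -> 90920
  Step 4: search space = 90920 -> 45460
  Step 5: search space = 45460 -> 22730
  Step 6: search space = 22730 -> 11365
  Step 7: search space = 11365 -> 5682
  Step 8: search space = 5682 -> 2841
  Step 9: search space = 2841 -> 1420
  Step 10: search space = 1420 -> 710
  Step 11: search space = 710 -> 355
  Step 12: search space = 355 -> 177
  Step 13: search space = 177 -> 88
  Step 14: search space = 88 -> 44
  Step 15: search space = 44 -> 22
  Step 16: search space = 22 -> 11
  Step 17: search space = 11 -> 5
  Step 18: search space = 5 -> 2
  Step 19: search space = 2 -> 1
  Step 20: search space = 1 (final check)
Maximum comparisons = floor(log2(727365)) + 1 = 19 + 1 = 20


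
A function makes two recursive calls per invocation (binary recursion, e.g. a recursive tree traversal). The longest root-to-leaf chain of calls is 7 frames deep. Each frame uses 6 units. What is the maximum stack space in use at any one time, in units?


Binary recursion: the two calls run one after the other, so only one root-to-leaf chain of frames is on the stack at a time.
Maximum depth (longest chain) = 7 frames
Each frame = 6 units
Max stack space = 7 * 6 = 42


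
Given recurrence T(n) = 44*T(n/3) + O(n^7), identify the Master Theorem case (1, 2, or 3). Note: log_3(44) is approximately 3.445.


Master Theorem parameters: a=44, b=3, c=7
log_b(a) = 3.445
Compare b^c with a: 3^7 = 2187 > 44, so c > log_b(a).
Comparing c=7 vs log_b(a)=3.445:
7 > 3.445 => Case 3
Result: T(n) = O(n^7)
Master Theorem case = 3


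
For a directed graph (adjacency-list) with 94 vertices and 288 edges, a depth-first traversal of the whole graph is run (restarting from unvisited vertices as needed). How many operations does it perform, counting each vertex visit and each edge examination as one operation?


A full DFS traversal visits each vertex once and examines each edge once.
V = 94
E = 288
Sum = 94 + 288 = 382


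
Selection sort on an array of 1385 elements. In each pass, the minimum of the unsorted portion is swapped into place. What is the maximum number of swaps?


Selection sort performs one swap per pass:
  Pass 1: find min in positions 0 to 1384, swap with position 0
  Pass 2: find min in positions 1 to 1384, swap with position 1
  Pass 3: find min in positions 2 to 1384, swap with position 2
  Pass 4: find min in positions 3 to 1384, swap with position 3
  Pass 5: find min in positions 4 to 1384, swap with position 4
  ... (1379 more passes)
Total passes (and swaps) = n - 1 = 1385 - 1 = 1384


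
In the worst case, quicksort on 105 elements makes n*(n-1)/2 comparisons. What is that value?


Sum of comparisons per partition:
104 + 103 + ... + 1 + 0
= 105 * (105 - 1) / 2
= 105 * 104 / 2
= 5460


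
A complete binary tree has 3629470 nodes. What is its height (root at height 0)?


In a complete binary tree, level k holds nodes 2^k .. 2^(k+1)-1 (1-indexed).
Height = floor(log2(n)) = floor(log2(3629470)) = 21
Check: 2^21 = 2097152 <= 3629470 < 4194304 = 2^22


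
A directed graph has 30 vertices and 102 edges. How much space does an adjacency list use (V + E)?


Adjacency list: one list head per vertex + one entry per edge
Vertex heads: 30
Edge entries: 102
Total = 30 + 102 = 132


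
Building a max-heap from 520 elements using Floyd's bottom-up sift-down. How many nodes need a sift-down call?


In a heap of 520 elements (0-indexed array):
  Last element index: 519
  Parent of last element: floor((519 - 1) / 2) = 259
  Internal nodes: indices 0 to 259
  Count = floor(520/2) = 260


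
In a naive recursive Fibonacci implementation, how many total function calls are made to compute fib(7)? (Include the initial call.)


Let C(m) = total calls to evaluate fib(m). Then C(0)=C(1)=1, and
C(m) = 1 + C(m-1) + C(m-2) for m >= 2.
Build the table (each entry = 1 + previous two):
  C(0) = 1
  C(1) = 1
  C(2) = 1 + 1 + 1 = 3
  C(3) = 1 + 3 + 1 = 5
  C(4) = 1 + 5 + 3 = 9
  C(5) = 1 + 9 + 5 = 15
  C(6) = 1 + 15 + 9 = 25
  C(7) = 1 + 25 + 15 = 41
Total calls for fib(7) = 41


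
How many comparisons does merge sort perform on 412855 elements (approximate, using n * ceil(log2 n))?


Recursion depth: ceil(log2(412855)) = 19
Each recursion level merges n = 412855 elements
Total = 412855 * 19 = 7844245


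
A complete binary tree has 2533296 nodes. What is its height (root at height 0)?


In a complete binary tree, level k holds nodes 2^k .. 2^(k+1)-1 (1-indexed).
Height = floor(log2(n)) = floor(log2(2533296)) = 21
Check: 2^21 = 2097152 <= 2533296 < 4194304 = 2^22


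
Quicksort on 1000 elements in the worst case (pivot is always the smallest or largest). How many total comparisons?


In the worst case, each partition step picks the worst pivot:
  Partition 1: 999 comparisons (n-1 elements to compare)
  Partition 2: 998 comparisons
  Partition 3: 997 comparisons
  Partition 4: 996 comparisons
  Partition 5: 995 comparisons
  ...
  Last partition: 0 comparisons
Total = (n-1) + (n-2) + ... + 1 + 0 = n*(n-1)/2
= 1000*999/2 = 499500


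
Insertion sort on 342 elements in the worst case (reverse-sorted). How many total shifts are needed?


In the worst case (reverse-sorted), each element shifts past all previous:
  Element 1: 1 shifts
  Element 2: 2 shifts
  Element 3: 3 shifts
  Element 4: 4 shifts
  Element 5: 5 shifts
  ...
  Element 341: 341 shifts
Total = 1 + 2 + ... + 341
= 342*(342-1)/2 = 58311


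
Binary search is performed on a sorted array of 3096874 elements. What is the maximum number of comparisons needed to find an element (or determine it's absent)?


Binary search halves the search space each comparison:
  Step 1: search space = 3096874 -> 1548437
  Step 2: search space = 1548437 -> 774218
  Step 3: search space = 774218 -> 387109
  Step 4: search space = 387109 -> 193554
  Step 5: search space = 193554 -> 96777
  Step 6: search space = 96777 -> 48388
  Step 7: search space = 48388 -> 24194
  Step 8: search space = 24194 -> 12097
  Step 9: search space = 12097 -> 6048
  Step 10: search space = 6048 -> 3024
  Step 11: search space = 3024 -> 1512
  Step 12: search space = 1512 -> 756
  Step 13: search space = 756 -> 378
  Step 14: search space = 378 -> 189
  Step 15: search space = 189 -> 94
  Step 16: search space = 94 -> 47
  Step 17: search space = 47 -> 23
  Step 18: search space = 23 -> 11
  Step 19: search space = 11 -> 5
  Step 20: search space = 5 -> 2
  Step 21: search space = 2 -> 1
  Step 22: search space = 1 (final check)
Maximum comparisons = floor(log2(3096874)) + 1 = 21 + 1 = 22


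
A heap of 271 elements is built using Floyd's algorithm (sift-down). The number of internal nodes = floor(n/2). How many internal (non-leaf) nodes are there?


Leaf nodes occupy roughly half the array.
Sift-down is called for each internal node, starting from the last one.
Internal nodes = floor(n/2) = floor(271/2) = 135


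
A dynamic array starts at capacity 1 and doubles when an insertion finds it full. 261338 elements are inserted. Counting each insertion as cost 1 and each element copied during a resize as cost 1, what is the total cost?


n = 261338
Insertion costs: 261338
Resizes copy 1, 2, 4, ... up to the largest power of 2 that is <= n-1 = 261337, i.e. 131072.
Copy costs = 1 + 2 + 4 + 8 + 16 + 32 + 64 + 128 + 256 + 512 + 1024 + 2048 + 4096 + 8192 + 16384 + 32768 + 65536 + 131072 = 262143
Total = 261338 + 262143 = 523481


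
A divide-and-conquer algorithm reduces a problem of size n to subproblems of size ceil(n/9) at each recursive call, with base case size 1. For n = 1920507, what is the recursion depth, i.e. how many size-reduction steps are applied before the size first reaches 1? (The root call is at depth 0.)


Each step divides the size by 9 (rounding up); after k steps the size is ceil(n/9^k), which equals 1 exactly when 9^k >= n.
So the depth is the smallest k with 9^k >= 1920507, i.e. ceil(log_9(1920507)).
9^6 = 531441 < 1920507 <= 4782969 = 9^7
Recursion depth = 7


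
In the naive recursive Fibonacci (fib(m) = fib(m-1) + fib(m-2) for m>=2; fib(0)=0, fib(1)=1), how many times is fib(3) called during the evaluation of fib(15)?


Let N(m) = number of times fib(m) is called while evaluating fib(15).
N(15) = 1 (the initial call).
N(14) = 1 (only fib(15) calls it).
For 1 <= m <= 13: fib(m) is called by fib(m+1) and fib(m+2), so
  N(m) = N(m+1) + N(m+2).
fib(0) is called only by fib(2), so N(0) = N(2).
Walk down from m=15:
  N(15)=1, N(14)=1, N(13)=2, N(12)=3, N(11)=5, N(10)=8, N(9)=13, N(8)=21, N(7)=34, N(6)=55, N(5)=89, N(4)=144, N(3)=233
N(3) = 233


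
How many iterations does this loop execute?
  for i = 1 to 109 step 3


The loop variable i takes values starting at 1 and increments by 3 each iteration.
Sequence: i = 1, 4, 7, 10, 13, 16, 19, 22, 25, ...
The upper bound 109 is inclusive, so the count is floor((last - first) / step) + 1:
floor((109 - 1) / 3) + 1 = floor(108/3) + 1 = 36 + 1 = 37


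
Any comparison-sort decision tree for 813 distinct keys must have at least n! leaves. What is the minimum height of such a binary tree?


A binary decision tree of height h has at most 2^h leaves and needs at least n! of them, so h >= ceil(log2(n!)).
813! is far too large to multiply out, so use Stirling's series:
  ln(n!) ~ n ln n - n + (1/2) ln(2 pi n) + 1/(12n)  (error below 1/(360 n^3), negligible here)
  ln(813) = 6.7007311
  n ln n = 813 * 6.7007311 = 5447.6944
  (1/2) ln(2 pi * 813) = (1/2) ln(5108.2297) = 4.2693
  1/(12*813) = 0.0001
  ln(813!) ~ 5447.6944 - 813 + 4.2693 + 0.0001 = 4638.9638
Convert to base 2: log2(813!) = 4638.9638 / ln 2 = 4638.9638 / 0.69314718 = 6692.6101
ceil(6692.6101) = 6693


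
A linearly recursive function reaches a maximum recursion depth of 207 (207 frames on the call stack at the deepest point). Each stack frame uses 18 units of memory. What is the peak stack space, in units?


Maximum recursion depth = 207 frames
Memory per frame = 18 units
Total stack space = depth * frame_size
= 207 * 18 = 3726


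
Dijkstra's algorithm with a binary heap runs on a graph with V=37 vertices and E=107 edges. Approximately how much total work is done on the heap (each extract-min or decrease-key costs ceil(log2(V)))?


Dijkstra with a binary heap: each vertex is extracted once, each edge may relax once.
Each heap operation costs O(log V).
V + E = 37 + 107 = 144
ceil(log2(37)) = 6 (since 2^5 = 32 < 37 <= 64 = 2^6)
Total heap work = (V+E) * ceil(log2(V)) = 144 * 6 = 864


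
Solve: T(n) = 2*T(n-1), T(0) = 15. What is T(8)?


Unrolling:
T(8) = 2*T(7) = 2^2*T(6) = ... = 2^8*T(0)
= 2^8 * 15
= 256 * 15 = 3840


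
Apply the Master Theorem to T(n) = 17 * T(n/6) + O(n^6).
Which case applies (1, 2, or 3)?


The Master Theorem: T(n) = a*T(n/b) + O(n^c)
  a = 17, b = 6, c = 6
log_b(a) = log_6(17) ~ 1.581
Compare b^c with a: 6^6 = 46656 > 17, so c > log_b(a).
Since c > log_b(a), Case 3 applies.
T(n) = O(n^6)
Master Theorem case = 3


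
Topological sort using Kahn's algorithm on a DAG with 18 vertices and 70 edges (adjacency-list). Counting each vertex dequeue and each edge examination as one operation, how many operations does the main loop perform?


Kahn's algorithm:
  1. Compute in-degrees: O(V + E)
  2. Process queue: each vertex dequeued once (O(V))
     each edge examined once (O(E))
Total = V + E = 18 + 70 = 88


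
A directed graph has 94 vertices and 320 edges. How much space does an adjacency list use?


Adjacency list: one list head per vertex + one entry per edge
Vertex heads: 94
Edge entries: 320
Total = 94 + 320 = 414


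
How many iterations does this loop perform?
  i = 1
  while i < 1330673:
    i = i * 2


The loop variable doubles each iteration:
i = 1 -> 2 -> 4 -> 8 -> 16 -> 32 -> 64 -> 128 -> 256 -> 512 -> 1024 -> 2048 -> 4096 -> 8192 -> 16384 -> 32768 -> 65536 -> 131072 -> 262144 -> 524288 -> 1048576 -> 2097152 (stop, 2097152 >= 1330673)
Number of doublings = ceil(log2(1330673)) = 21


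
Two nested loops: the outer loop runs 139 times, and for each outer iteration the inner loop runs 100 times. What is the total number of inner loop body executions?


Outer loop: 139 iterations
Inner loop: 100 iterations per outer iteration
Total = 139 * 100 = 13900


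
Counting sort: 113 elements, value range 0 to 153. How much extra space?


n = 113 (output array)
k = 154 (count array for 154 distinct values)
Extra space = 113 + 154 = 267


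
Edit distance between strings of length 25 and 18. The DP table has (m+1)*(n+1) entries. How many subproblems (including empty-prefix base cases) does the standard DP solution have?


The table includes base cases (empty prefixes).
Rows: (m+1) = 26
Columns: (n+1) = 19
Total = 26 * 19 = 494


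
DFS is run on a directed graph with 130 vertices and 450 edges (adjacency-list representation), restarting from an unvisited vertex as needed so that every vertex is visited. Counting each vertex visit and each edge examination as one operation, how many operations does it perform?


A full DFS traversal processes each vertex exactly once (push/pop on stack).
Each directed edge is examined once.
V = 130, E = 450
V + E = 580


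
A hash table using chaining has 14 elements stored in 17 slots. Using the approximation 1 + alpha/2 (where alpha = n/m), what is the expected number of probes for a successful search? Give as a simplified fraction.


Load factor alpha = n/m = 14/17
Expected probes = 1 + alpha/2 = 1 + 14/(2*17)
= 1 + 14/34
= 34/34 + 14/34
= 48/34
Simplify: 24/17


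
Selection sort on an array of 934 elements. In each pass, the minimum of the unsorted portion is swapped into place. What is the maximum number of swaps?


Selection sort performs one swap per pass:
  Pass 1: find min in positions 0 to 933, swap with position 0
  Pass 2: find min in positions 1 to 933, swap with position 1
  Pass 3: find min in positions 2 to 933, swap with position 2
  Pass 4: find min in positions 3 to 933, swap with position 3
  Pass 5: find min in positions 4 to 933, swap with position 4
  ... (928 more passes)
Total passes (and swaps) = n - 1 = 934 - 1 = 933


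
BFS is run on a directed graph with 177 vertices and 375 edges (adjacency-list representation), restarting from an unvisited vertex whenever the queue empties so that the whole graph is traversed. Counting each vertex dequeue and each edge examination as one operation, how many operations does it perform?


A full BFS traversal dequeues each vertex exactly once and examines each directed edge exactly once.
V = 177 (vertex processing cost)
E = 375 (edge examination cost)
Total operations proportional to V + E = 177 + 375 = 552


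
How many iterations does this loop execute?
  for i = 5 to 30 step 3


The loop variable i takes values starting at 5 and increments by 3 each iteration.
Sequence: i = 5, 8, 11, 14, 17, 20, 23, 26, 29
The upper bound 30 is inclusive, so the count is floor((last - first) / step) + 1:
floor((30 - 5) / 3) + 1 = floor(25/3) + 1 = 8 + 1 = 9


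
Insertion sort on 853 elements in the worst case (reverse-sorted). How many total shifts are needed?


In the worst case (reverse-sorted), each element shifts past all previous:
  Element 1: 1 shifts
  Element 2: 2 shifts
  Element 3: 3 shifts
  Element 4: 4 shifts
  Element 5: 5 shifts
  ...
  Element 852: 852 shifts
Total = 1 + 2 + ... + 852
= 853*(853-1)/2 = 363378


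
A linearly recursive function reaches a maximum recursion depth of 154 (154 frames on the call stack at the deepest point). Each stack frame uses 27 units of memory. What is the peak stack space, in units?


Maximum recursion depth = 154 frames
Memory per frame = 27 units
Total stack space = depth * frame_size
= 154 * 27 = 4158


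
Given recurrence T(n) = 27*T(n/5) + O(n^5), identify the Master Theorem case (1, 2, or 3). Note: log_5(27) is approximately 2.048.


Master Theorem parameters: a=27, b=5, c=5
log_b(a) = 2.048
Compare b^c with a: 5^5 = 3125 > 27, so c > log_b(a).
Comparing c=5 vs log_b(a)=2.048:
5 > 2.048 => Case 3
Result: T(n) = O(n^5)
Master Theorem case = 3


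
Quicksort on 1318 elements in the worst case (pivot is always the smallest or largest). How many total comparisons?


In the worst case, each partition step picks the worst pivot:
  Partition 1: 1317 comparisons (n-1 elements to compare)
  Partition 2: 1316 comparisons
  Partition 3: 1315 comparisons
  Partition 4: 1314 comparisons
  Partition 5: 1313 comparisons
  ...
  Last partition: 0 comparisons
Total = (n-1) + (n-2) + ... + 1 + 0 = n*(n-1)/2
= 1318*1317/2 = 867903


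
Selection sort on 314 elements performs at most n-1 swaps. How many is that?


Each of the 313 passes places one element in its final position.
Pass 1: swap minimum into position 0
Pass 2: swap minimum of remaining into position 1
...
Pass 313: last two elements, one swap
Maximum swaps = 314 - 1 = 313
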